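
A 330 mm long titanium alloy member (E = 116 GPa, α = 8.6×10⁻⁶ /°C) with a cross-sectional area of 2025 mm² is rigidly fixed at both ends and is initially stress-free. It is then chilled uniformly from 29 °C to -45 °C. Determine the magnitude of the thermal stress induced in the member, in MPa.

With length fixed, the mechanical strain must cancel the thermal strain αΔT = 8.6×10⁻⁶ × 74 = 636.4×10⁻⁶.
The stress required to suppress this strain is σ = Eε = 116×10³ × 636.4×10⁻⁶ = 73.82 MPa, tensile since the member is trying to contract.

σ ≈ 73.8 MPa (tensile)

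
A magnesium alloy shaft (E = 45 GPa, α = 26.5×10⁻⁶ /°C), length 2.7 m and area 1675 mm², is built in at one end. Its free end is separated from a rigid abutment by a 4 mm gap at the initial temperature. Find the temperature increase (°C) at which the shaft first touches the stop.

Contact occurs when the free expansion equals the gap: αΔT L = 4 mm.
ΔT = 4 / (26.5×10⁻⁶ × 2700) = 55.9 °C.

ΔT ≈ 55.9 °C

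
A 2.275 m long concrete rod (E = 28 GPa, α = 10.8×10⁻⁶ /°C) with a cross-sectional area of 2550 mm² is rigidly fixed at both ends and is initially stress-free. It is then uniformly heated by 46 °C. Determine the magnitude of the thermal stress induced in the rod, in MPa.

σ ≈ 13.9 MPa (compressive)

With length fixed, the mechanical strain must cancel the thermal strain αΔT = 10.8×10⁻⁶ × 46 = 496.8×10⁻⁶.
σ = EαΔT = 28×10³ × 10.8×10⁻⁶ × 46 = 13.91 MPa (compressive; the rod is trying to expand).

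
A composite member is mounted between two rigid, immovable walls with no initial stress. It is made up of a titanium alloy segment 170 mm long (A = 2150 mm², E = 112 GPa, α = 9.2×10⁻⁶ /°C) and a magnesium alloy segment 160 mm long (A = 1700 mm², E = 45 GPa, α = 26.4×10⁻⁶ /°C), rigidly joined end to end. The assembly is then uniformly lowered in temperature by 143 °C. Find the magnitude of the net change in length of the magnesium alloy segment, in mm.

If the supports were absent, the total length change would be Σ αᵢΔT Lᵢ = 9.2×10⁻⁶×143×170 + 26.4×10⁻⁶×143×160 = 0.8277 mm.
Since the ends are fixed, an axial force P builds up, equal in every segment, with P · Σ Lᵢ/(AᵢEᵢ) = δ_free.
Σ Lᵢ/(AᵢEᵢ) = 170/(2150×112×10³) + 160/(1700×45×10³) = 2.797×10⁻⁶ mm/N.
Hence P = δ_free / Σ(L/AE) = 0.8277/2.797×10⁻⁶ = 295.9 kN (tensile).
For the magnesium alloy segment, free thermal change = 26.4×10⁻⁶×143×160 = 0.604 mm and elastic change from P = 295900×160/(1700×45×10³) = 0.6188 mm; these oppose, so the net change is 0.0148 mm (segment lengthens).

|ΔL| ≈ 0.0148 mm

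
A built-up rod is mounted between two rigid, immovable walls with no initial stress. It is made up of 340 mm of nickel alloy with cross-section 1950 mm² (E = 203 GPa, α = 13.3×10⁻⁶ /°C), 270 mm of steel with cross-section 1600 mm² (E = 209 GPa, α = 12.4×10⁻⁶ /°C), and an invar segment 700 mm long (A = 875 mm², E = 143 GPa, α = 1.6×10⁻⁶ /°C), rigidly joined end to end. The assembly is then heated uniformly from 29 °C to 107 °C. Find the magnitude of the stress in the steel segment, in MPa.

Free thermal expansion of the whole bar: Σ αᵢΔT Lᵢ = 13.3×10⁻⁶×78×340 + 12.4×10⁻⁶×78×270 + 1.6×10⁻⁶×78×700 = 0.7012 mm.
Since the ends are fixed, an axial force P builds up, equal in every segment, with P · Σ Lᵢ/(AᵢEᵢ) = δ_free.
Σ Lᵢ/(AᵢEᵢ) = 340/(1950×203×10³) + 270/(1600×209×10³) + 700/(875×143×10³) = 7.261×10⁻⁶ mm/N.
P = 0.7012 / 7.261×10⁻⁶ = 96580 N = 96.58 kN, compressive.
σ_{steel} = P / A = 96580 / 1600 = 60.36 MPa.

σ ≈ 60.4 MPa (compressive)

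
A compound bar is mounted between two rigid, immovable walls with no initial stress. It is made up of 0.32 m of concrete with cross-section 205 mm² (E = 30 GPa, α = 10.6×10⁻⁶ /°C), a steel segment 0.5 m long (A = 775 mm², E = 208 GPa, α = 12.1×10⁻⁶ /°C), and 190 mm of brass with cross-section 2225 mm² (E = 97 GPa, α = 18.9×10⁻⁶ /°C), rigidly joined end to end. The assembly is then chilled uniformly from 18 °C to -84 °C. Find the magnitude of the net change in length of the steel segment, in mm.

|ΔL| ≈ 0.543 mm

Free thermal contraction of the whole bar: Σ αᵢΔT Lᵢ = 10.6×10⁻⁶×102×320 + 12.1×10⁻⁶×102×500 + 18.9×10⁻⁶×102×190 = 1.329 mm.
The rigid supports impose zero overall length change; the single axial force P common to all segments must satisfy P Σ Lᵢ/(AᵢEᵢ) = δ_free.
Σ Lᵢ/(AᵢEᵢ) = 320/(205×30×10³) + 500/(775×208×10³) + 190/(2225×97×10³) = 5.601×10⁻⁵ mm/N.
So P = 1.329 / 5.601×10⁻⁵ = 23.73 kN, tensile.
For the steel segment, free thermal change = 12.1×10⁻⁶×102×500 = 0.6171 mm and elastic change from P = 23730×500/(775×208×10³) = 0.07361 mm; these oppose, so the net change is 0.543 mm (segment shortens).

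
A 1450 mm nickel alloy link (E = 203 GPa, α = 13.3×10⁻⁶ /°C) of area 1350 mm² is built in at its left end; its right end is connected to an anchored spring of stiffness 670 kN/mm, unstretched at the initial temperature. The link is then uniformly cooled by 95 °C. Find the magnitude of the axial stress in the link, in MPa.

The unrestrained thermal change is αΔT L = 13.3×10⁻⁶ × 95 × 1450 = 1.832 mm.
With a force P in the spring, the elastic change of the link is PL/(AE) and that of the spring is P/k; compatibility requires their sum to equal δ_free.
P [ L/(AE) + 1/k ] = δ_free → P [ 1450/(1350×203×10³) + 1/(670×10³) ] = 1.832.
P = 1.832 / 6.784×10⁻⁶ = 270100 N.
σ = P/A = 270100/1350 = 200.1 MPa.

σ ≈ 200 MPa (tensile)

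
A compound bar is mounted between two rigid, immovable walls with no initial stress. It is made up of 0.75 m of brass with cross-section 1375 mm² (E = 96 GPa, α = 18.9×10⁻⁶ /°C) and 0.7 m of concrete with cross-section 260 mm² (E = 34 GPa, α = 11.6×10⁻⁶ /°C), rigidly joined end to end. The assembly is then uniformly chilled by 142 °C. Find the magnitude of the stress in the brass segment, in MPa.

σ ≈ 27.1 MPa (tensile)

Free thermal contraction of the whole bar: Σ αᵢΔT Lᵢ = 18.9×10⁻⁶×142×750 + 11.6×10⁻⁶×142×700 = 3.166 mm.
Since the ends are fixed, an axial force P builds up, equal in every segment, with P · Σ Lᵢ/(AᵢEᵢ) = δ_free.
The series flexibility is Σ Lᵢ/(AᵢEᵢ) = 750/(1375×96×10³) + 700/(260×34×10³) = 8.487×10⁻⁵ mm/N.
Hence P = δ_free / Σ(L/AE) = 3.166/8.487×10⁻⁵ = 37.3 kN (tensile).
σ_{brass} = P / A = 37300 / 1375 = 27.13 MPa.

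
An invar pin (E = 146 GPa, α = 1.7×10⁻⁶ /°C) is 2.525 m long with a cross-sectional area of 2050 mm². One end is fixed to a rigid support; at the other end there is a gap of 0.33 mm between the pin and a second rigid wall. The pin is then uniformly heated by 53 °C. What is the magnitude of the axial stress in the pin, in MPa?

σ ≈ 0 MPa

Free thermal elongation = αΔT L = 1.7×10⁻⁶ × 53 × 2525 = 0.2275 mm.
Since δ_free = 0.228 mm is less than the 0.33 mm gap, the pin never touches the wall. No axial force develops.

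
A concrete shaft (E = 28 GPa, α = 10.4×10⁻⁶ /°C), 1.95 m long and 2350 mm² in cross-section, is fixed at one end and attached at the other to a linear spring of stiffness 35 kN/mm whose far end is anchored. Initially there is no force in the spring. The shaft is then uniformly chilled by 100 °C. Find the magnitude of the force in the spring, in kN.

P ≈ 34.8 kN

The unrestrained thermal change is αΔT L = 10.4×10⁻⁶ × 100 × 1950 = 2.028 mm.
Let P be the tensile force in the spring. The shaft extends elastically by PL/(AE) and the spring stretches by P/k; together these equal δ_free.
P [ L/(AE) + 1/k ] = δ_free → P [ 1950/(2350×28×10³) + 1/(35×10³) ] = 2.028.
P = 2.028 / 5.821×10⁻⁵ = 34840 N.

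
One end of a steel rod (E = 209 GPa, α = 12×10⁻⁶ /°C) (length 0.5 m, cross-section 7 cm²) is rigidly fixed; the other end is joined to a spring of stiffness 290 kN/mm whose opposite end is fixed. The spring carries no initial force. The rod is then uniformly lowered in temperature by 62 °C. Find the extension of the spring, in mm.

If the spring were absent the rod would shorten by αΔT L = 12×10⁻⁶ × 62 × 500 = 0.372 mm.
With a force P in the spring, the elastic change of the rod is PL/(AE) and that of the spring is P/k; compatibility requires their sum to equal δ_free.
So P = δ_free / [L/(AE) + 1/k] = 0.372 / [ 500/(700×209×10³) + 1/(290×10³) ].
P = 0.372 / 6.866×10⁻⁶ = 54180 N.
Spring extension = P/k = 54180/(290×10³) = 0.1868 mm.

δ ≈ 0.187 mm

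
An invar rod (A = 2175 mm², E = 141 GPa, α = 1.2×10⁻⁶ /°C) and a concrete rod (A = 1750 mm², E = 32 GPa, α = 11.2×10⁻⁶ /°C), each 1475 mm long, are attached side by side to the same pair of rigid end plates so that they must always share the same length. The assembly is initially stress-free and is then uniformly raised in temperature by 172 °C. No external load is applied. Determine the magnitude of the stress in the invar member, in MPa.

Both members must finish at the same length. With the larger α, the concrete tends to over-expand; the plates restrain it, putting the concrete in compression and the invar in tension. With no external load the two internal forces are equal and opposite, magnitude P.
Setting the final lengths equal and cancelling L: (α₁ − α₂)ΔT = P/(A₁E₁) + P/(A₂E₂).
|α₁ − α₂|·ΔT = 10×10⁻⁶ × 172 = 0.00172.
1/(A₁E₁) + 1/(A₂E₂) = 1/(2175×141×10³) + 1/(1750×32×10³) = 2.112×10⁻⁸ N⁻¹.
P = 0.00172 / 2.112×10⁻⁸ = 81450 N = 81.45 kN.
σ_{invar} = P/A₁ = 81450/2175 = 37.45 MPa, tensile.

σ ≈ 37.4 MPa (tensile)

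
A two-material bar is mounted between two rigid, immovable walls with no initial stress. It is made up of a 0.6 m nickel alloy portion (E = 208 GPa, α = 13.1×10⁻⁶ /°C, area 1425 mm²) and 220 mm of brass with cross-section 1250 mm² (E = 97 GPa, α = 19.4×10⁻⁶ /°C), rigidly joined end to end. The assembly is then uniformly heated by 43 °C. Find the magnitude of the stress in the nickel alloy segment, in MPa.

Free thermal expansion of the whole bar: Σ αᵢΔT Lᵢ = 13.1×10⁻⁶×43×600 + 19.4×10⁻⁶×43×220 = 0.5215 mm.
The rigid supports impose zero overall length change; the single axial force P common to all segments must satisfy P Σ Lᵢ/(AᵢEᵢ) = δ_free.
The series flexibility is Σ Lᵢ/(AᵢEᵢ) = 600/(1425×208×10³) + 220/(1250×97×10³) = 3.839×10⁻⁶ mm/N.
P = 0.5215 / 3.839×10⁻⁶ = 135900 N = 135.9 kN, compressive.
σ_{nickel alloy} = P / A = 135900 / 1425 = 95.34 MPa.

σ ≈ 95.3 MPa (compressive)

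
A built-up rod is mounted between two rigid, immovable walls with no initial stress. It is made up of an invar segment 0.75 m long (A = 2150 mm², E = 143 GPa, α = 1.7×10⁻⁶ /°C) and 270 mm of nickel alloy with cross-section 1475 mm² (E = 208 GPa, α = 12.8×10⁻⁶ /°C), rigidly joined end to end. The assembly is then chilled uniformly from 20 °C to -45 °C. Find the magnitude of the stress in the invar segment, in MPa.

σ ≈ 43.1 MPa (tensile)

With the walls removed the bar would change length by δ_free = Σ αᵢΔT Lᵢ = 1.7×10⁻⁶×65×750 + 12.8×10⁻⁶×65×270 = 0.3075 mm.
The rigid supports impose zero overall length change; the single axial force P common to all segments must satisfy P Σ Lᵢ/(AᵢEᵢ) = δ_free.
The series flexibility is Σ Lᵢ/(AᵢEᵢ) = 750/(2150×143×10³) + 270/(1475×208×10³) = 3.319×10⁻⁶ mm/N.
So P = 0.3075 / 3.319×10⁻⁶ = 92.64 kN, tensile.
σ_{invar} = P / A = 92640 / 2150 = 43.09 MPa.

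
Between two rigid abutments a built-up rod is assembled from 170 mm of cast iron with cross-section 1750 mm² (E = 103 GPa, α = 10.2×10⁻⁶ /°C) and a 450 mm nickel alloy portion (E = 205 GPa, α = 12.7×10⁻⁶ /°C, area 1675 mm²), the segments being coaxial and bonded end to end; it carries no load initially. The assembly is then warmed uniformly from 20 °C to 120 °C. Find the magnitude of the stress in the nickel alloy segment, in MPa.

σ ≈ 197 MPa (compressive)

Free thermal expansion of the whole bar: Σ αᵢΔT Lᵢ = 10.2×10⁻⁶×100×170 + 12.7×10⁻⁶×100×450 = 0.7449 mm.
Since the ends are fixed, an axial force P builds up, equal in every segment, with P · Σ Lᵢ/(AᵢEᵢ) = δ_free.
Σ Lᵢ/(AᵢEᵢ) = 170/(1750×103×10³) + 450/(1675×205×10³) = 2.254×10⁻⁶ mm/N.
Hence P = δ_free / Σ(L/AE) = 0.7449/2.254×10⁻⁶ = 330.5 kN (compressive).
σ_{nickel alloy} = P / A = 330500 / 1675 = 197.3 MPa.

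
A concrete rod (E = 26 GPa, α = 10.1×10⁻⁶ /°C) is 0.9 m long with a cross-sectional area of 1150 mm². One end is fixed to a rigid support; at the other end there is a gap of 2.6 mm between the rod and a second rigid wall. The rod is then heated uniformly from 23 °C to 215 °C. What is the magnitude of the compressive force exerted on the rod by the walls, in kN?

Free thermal elongation = αΔT L = 10.1×10⁻⁶ × 192 × 900 = 1.745 mm.
Since δ_free = 1.75 mm is less than the 2.6 mm gap, the rod never touches the wall. No axial force develops.

P ≈ 0 kN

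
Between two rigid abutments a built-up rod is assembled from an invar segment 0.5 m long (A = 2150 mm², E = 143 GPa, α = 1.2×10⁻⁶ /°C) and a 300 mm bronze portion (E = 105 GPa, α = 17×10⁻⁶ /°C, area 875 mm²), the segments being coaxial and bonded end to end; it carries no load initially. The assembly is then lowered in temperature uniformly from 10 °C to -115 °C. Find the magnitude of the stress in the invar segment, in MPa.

With the walls removed the bar would change length by δ_free = Σ αᵢΔT Lᵢ = 1.2×10⁻⁶×125×500 + 17×10⁻⁶×125×300 = 0.7125 mm.
The walls prevent any net length change, so an axial force P (same in every segment) develops. Compatibility: P · Σ Lᵢ/(AᵢEᵢ) = δ_free.
Σ Lᵢ/(AᵢEᵢ) = 500/(2150×143×10³) + 300/(875×105×10³) = 4.892×10⁻⁶ mm/N.
Hence P = δ_free / Σ(L/AE) = 0.7125/4.892×10⁻⁶ = 145.7 kN (tensile).
σ_{invar} = P / A = 145700 / 2150 = 67.75 MPa.

σ ≈ 67.7 MPa (tensile)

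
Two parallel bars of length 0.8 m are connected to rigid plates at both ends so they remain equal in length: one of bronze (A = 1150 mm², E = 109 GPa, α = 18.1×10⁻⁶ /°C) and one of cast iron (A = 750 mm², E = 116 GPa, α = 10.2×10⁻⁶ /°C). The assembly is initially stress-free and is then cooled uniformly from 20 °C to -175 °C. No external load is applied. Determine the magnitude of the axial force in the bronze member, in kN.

P ≈ 79.1 kN (tensile in the bronze)

Both members must finish at the same length. With the larger α, the bronze tends to over-contract; the plates restrain it, putting the bronze in tension and the cast iron in compression. With no external load the two internal forces are equal and opposite, magnitude P.
Equating the net (thermal + elastic) strains gives |α₁ − α₂|·ΔT = P·[1/(A₁E₁) + 1/(A₂E₂)].
|α₁ − α₂|·ΔT = 7.9×10⁻⁶ × 195 = 0.001541.
1/(A₁E₁) + 1/(A₂E₂) = 1/(1150×109×10³) + 1/(750×116×10³) = 1.947×10⁻⁸ N⁻¹.
So P = 0.001541 / 1.947×10⁻⁸ = 79.11 kN.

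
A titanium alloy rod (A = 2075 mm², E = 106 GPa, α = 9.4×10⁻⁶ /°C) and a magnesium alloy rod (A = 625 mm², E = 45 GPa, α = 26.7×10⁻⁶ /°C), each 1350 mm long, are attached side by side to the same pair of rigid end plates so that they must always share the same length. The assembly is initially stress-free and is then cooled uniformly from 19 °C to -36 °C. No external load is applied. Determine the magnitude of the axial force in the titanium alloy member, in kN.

P ≈ 23.7 kN (compressive in the titanium alloy)

Both members must finish at the same length. With the larger α, the magnesium alloy tends to over-contract; the plates restrain it, putting the magnesium alloy in tension and the titanium alloy in compression. With no external load the two internal forces are equal and opposite, magnitude P.
Setting the final lengths equal and cancelling L: (α₁ − α₂)ΔT = P/(A₁E₁) + P/(A₂E₂).
|α₁ − α₂|·ΔT = 17.3×10⁻⁶ × 55 = 0.0009515.
1/(A₁E₁) + 1/(A₂E₂) = 1/(2075×106×10³) + 1/(625×45×10³) = 4.01×10⁻⁸ N⁻¹.
P = 0.0009515 / 4.01×10⁻⁸ = 23730 N = 23.73 kN.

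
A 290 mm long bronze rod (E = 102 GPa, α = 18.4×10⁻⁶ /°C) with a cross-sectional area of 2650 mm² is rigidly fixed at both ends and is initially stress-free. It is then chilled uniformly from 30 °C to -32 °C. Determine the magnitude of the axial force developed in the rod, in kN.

Full restraint means ε = 0, so the stress is σ = EαΔT = 102×10³ × 18.4×10⁻⁶ × 62 = 116.4 MPa.
P = AEαΔT = 2650 × 102×10³ × 18.4×10⁻⁶ × 62 = 308.4 kN (tensile).

P ≈ 308 kN (tensile)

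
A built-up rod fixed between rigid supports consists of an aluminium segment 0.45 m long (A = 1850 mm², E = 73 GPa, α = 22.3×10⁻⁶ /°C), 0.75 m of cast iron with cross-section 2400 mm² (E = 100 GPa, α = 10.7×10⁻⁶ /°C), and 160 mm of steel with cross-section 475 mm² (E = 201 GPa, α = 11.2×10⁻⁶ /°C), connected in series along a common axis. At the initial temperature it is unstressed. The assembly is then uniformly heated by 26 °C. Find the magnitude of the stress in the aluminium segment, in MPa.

σ ≈ 34.3 MPa (compressive)

Free thermal expansion of the whole bar: Σ αᵢΔT Lᵢ = 22.3×10⁻⁶×26×450 + 10.7×10⁻⁶×26×750 + 11.2×10⁻⁶×26×160 = 0.5162 mm.
The rigid supports impose zero overall length change; the single axial force P common to all segments must satisfy P Σ Lᵢ/(AᵢEᵢ) = δ_free.
Σ Lᵢ/(AᵢEᵢ) = 450/(1850×73×10³) + 750/(2400×100×10³) + 160/(475×201×10³) = 8.133×10⁻⁶ mm/N.
P = 0.5162 / 8.133×10⁻⁶ = 63460 N = 63.46 kN, compressive.
σ_{aluminium} = P / A = 63460 / 1850 = 34.31 MPa.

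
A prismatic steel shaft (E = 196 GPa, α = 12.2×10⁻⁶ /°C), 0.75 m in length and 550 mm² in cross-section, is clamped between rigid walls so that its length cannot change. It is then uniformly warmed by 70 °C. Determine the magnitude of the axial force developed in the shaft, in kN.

P ≈ 92.1 kN (compressive)

Full restraint means ε = 0, so the stress is σ = EαΔT = 196×10³ × 12.2×10⁻⁶ × 70 = 167.4 MPa.
Axial force P = σA = 167.4 × 550 = 92060 N = 92.06 kN, compressive.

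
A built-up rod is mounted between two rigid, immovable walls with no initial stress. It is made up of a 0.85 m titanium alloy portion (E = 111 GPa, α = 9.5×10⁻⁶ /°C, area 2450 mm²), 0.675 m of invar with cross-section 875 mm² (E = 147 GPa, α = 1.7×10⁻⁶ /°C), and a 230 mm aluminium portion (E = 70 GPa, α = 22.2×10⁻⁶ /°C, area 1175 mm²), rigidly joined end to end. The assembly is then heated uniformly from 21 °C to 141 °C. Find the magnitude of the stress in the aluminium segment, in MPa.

Free thermal expansion of the whole bar: Σ αᵢΔT Lᵢ = 9.5×10⁻⁶×120×850 + 1.7×10⁻⁶×120×675 + 22.2×10⁻⁶×120×230 = 1.719 mm.
The walls prevent any net length change, so an axial force P (same in every segment) develops. Compatibility: P · Σ Lᵢ/(AᵢEᵢ) = δ_free.
Σ Lᵢ/(AᵢEᵢ) = 850/(2450×111×10³) + 675/(875×147×10³) + 230/(1175×70×10³) = 1.117×10⁻⁵ mm/N.
P = 1.719 / 1.117×10⁻⁵ = 153900 N = 153.9 kN, compressive.
σ_{aluminium} = P / A = 153900 / 1175 = 131 MPa.

σ ≈ 131 MPa (compressive)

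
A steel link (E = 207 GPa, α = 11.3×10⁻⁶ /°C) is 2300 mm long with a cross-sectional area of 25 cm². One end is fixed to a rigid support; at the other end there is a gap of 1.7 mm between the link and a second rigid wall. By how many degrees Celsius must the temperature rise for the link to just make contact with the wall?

The gap closes when αΔT L = 1.7 mm, since the link is still unstressed at that instant.
So ΔT = g/(αL) = 1.7/(11.3×10⁻⁶ × 2300) = 65.41 °C.

ΔT ≈ 65.4 °C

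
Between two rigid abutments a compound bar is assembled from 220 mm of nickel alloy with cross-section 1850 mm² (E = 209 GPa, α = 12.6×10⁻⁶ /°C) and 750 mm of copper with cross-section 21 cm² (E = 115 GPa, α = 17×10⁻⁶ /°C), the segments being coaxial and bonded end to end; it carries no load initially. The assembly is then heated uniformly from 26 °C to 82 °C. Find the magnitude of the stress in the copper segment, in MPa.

With the walls removed the bar would change length by δ_free = Σ αᵢΔT Lᵢ = 12.6×10⁻⁶×56×220 + 17×10⁻⁶×56×750 = 0.8692 mm.
The walls prevent any net length change, so an axial force P (same in every segment) develops. Compatibility: P · Σ Lᵢ/(AᵢEᵢ) = δ_free.
Σ Lᵢ/(AᵢEᵢ) = 220/(1850×209×10³) + 750/(2100×115×10³) = 3.675×10⁻⁶ mm/N.
So P = 0.8692 / 3.675×10⁻⁶ = 236.6 kN, compressive.
σ_{copper} = P / A = 236600 / 2100 = 112.6 MPa.

σ ≈ 113 MPa (compressive)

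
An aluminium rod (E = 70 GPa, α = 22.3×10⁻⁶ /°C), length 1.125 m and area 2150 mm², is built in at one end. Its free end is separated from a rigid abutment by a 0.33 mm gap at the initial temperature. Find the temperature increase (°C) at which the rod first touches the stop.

ΔT ≈ 13.2 °C

Contact occurs when the free expansion equals the gap: αΔT L = 0.33 mm.
So ΔT = g/(αL) = 0.33/(22.3×10⁻⁶ × 1125) = 13.15 °C.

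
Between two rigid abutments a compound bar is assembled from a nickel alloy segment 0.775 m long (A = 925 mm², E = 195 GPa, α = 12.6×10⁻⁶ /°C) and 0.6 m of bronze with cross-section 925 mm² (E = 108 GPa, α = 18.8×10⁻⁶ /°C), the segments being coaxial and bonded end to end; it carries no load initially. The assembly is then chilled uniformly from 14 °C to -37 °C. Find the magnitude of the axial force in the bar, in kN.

P ≈ 104 kN (tensile)

With the walls removed the bar would change length by δ_free = Σ αᵢΔT Lᵢ = 12.6×10⁻⁶×51×775 + 18.8×10⁻⁶×51×600 = 1.073 mm.
Since the ends are fixed, an axial force P builds up, equal in every segment, with P · Σ Lᵢ/(AᵢEᵢ) = δ_free.
Σ Lᵢ/(AᵢEᵢ) = 775/(925×195×10³) + 600/(925×108×10³) = 1.03×10⁻⁵ mm/N.
P = 1.073 / 1.03×10⁻⁵ = 104200 N = 104.2 kN, tensile.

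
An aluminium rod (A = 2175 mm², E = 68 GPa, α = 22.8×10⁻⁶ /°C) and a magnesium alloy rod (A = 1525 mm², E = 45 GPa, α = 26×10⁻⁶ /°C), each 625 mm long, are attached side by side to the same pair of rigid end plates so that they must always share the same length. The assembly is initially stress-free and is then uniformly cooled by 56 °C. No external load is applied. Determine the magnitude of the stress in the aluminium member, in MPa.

Equilibrium of a rigid end plate with no external load gives equal and opposite internal forces ±P in the two members. Since α_{magnesium alloy} > α_{aluminium}, cooling drives the magnesium alloy into tension and the aluminium into compression.
Compatibility of the two members (thermal + elastic change equal): (α₁ − α₂)ΔT = P·[1/(A₁E₁) + 1/(A₂E₂)].
|α₁ − α₂|·ΔT = 3.2×10⁻⁶ × 56 = 0.0001792.
1/(A₁E₁) + 1/(A₂E₂) = 1/(2175×68×10³) + 1/(1525×45×10³) = 2.133×10⁻⁸ N⁻¹.
So P = 0.0001792 / 2.133×10⁻⁸ = 8.4 kN.
σ_{aluminium} = P/A₁ = 8400/2175 = 3.862 MPa, compressive.

σ ≈ 3.86 MPa (compressive)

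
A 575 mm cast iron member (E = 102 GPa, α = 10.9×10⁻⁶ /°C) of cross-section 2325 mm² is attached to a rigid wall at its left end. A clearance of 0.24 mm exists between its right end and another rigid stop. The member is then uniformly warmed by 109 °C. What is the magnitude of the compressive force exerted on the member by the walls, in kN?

Free thermal elongation = αΔT L = 10.9×10⁻⁶ × 109 × 575 = 0.6832 mm.
This exceeds the 0.24 mm gap, so the wall pushes back. The portion of expansion that must be recovered elastically is δ_free − gap = 0.6832 − 0.24 = 0.4432 mm.
So σ = E(δ_free − g)/L = 102×10³ × 0.4432/575 = 78.61 MPa.
Force on the wall = σA = 78.61 × 2325 mm² = 182.8 kN.

P ≈ 183 kN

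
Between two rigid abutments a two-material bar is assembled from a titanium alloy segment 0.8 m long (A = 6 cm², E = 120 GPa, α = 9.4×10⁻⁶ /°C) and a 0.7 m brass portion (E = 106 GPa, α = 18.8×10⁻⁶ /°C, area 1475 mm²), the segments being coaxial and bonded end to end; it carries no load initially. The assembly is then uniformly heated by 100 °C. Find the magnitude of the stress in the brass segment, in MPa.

σ ≈ 89.9 MPa (compressive)

If the supports were absent, the total length change would be Σ αᵢΔT Lᵢ = 9.4×10⁻⁶×100×800 + 18.8×10⁻⁶×100×700 = 2.068 mm.
The rigid supports impose zero overall length change; the single axial force P common to all segments must satisfy P Σ Lᵢ/(AᵢEᵢ) = δ_free.
The series flexibility is Σ Lᵢ/(AᵢEᵢ) = 800/(600×120×10³) + 700/(1475×106×10³) = 1.559×10⁻⁵ mm/N.
Hence P = δ_free / Σ(L/AE) = 2.068/1.559×10⁻⁵ = 132.7 kN (compressive).
σ_{brass} = P / A = 132700 / 1475 = 89.94 MPa.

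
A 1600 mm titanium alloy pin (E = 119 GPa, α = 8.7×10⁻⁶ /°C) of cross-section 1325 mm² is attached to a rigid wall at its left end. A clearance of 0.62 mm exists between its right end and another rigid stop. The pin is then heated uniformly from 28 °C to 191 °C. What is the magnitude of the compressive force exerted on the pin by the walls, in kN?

Free thermal elongation = αΔT L = 8.7×10⁻⁶ × 163 × 1600 = 2.269 mm.
After closing the 0.62 mm clearance, 2.269 − 0.62 = 1.649 mm of expansion remains to be suppressed by the wall.
That suppressed elongation corresponds to σ = E·Δ/L = 119×10³ × 1.649/1600 = 122.6 MPa.
Force on the wall = σA = 122.6 × 1325 mm² = 162.5 kN.

P ≈ 162 kN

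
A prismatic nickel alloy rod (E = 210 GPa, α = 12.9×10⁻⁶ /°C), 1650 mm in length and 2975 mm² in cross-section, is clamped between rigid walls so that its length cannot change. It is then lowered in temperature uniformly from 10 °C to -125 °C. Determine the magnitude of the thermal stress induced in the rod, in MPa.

Because both ends are immovable the net strain is zero, and the suppressed thermal strain is αΔT = 12.9×10⁻⁶ × 135 = 1741.5×10⁻⁶.
σ = EαΔT = 210×10³ × 12.9×10⁻⁶ × 135 = 365.7 MPa (tensile; the rod is trying to contract).

σ ≈ 366 MPa (tensile)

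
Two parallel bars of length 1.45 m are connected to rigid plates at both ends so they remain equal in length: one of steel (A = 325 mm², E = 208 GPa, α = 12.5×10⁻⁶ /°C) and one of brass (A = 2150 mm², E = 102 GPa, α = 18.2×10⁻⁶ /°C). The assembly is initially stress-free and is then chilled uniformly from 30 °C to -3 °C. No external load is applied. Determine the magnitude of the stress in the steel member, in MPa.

The brass has the larger α, so on cooling it would change length more than the steel if both were free. The rigid plates force a common final length, so the brass is put into tension and the steel into compression, with equal and opposite forces P (no external load).
Compatibility of the two members (thermal + elastic change equal): (α₁ − α₂)ΔT = P·[1/(A₁E₁) + 1/(A₂E₂)].
|α₁ − α₂|·ΔT = 5.7×10⁻⁶ × 33 = 0.0001881.
1/(A₁E₁) + 1/(A₂E₂) = 1/(325×208×10³) + 1/(2150×102×10³) = 1.935×10⁻⁸ N⁻¹.
So P = 0.0001881 / 1.935×10⁻⁸ = 9.719 kN.
σ_{steel} = P/A₁ = 9719/325 = 29.91 MPa, compressive.

σ ≈ 29.9 MPa (compressive)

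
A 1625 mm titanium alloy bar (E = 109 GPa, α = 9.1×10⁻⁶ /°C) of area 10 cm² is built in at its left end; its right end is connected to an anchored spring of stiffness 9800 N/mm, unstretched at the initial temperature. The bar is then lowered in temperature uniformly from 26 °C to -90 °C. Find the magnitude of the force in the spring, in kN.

P ≈ 14.7 kN

If the spring were absent the bar would shorten by αΔT L = 9.1×10⁻⁶ × 116 × 1625 = 1.715 mm.
With a force P in the spring, the elastic change of the bar is PL/(AE) and that of the spring is P/k; compatibility requires their sum to equal δ_free.
P [ L/(AE) + 1/k ] = δ_free → P [ 1625/(1000×109×10³) + 1/(9800) ] = 1.715.
P = 1.715 / 0.0001169 = 14670 N.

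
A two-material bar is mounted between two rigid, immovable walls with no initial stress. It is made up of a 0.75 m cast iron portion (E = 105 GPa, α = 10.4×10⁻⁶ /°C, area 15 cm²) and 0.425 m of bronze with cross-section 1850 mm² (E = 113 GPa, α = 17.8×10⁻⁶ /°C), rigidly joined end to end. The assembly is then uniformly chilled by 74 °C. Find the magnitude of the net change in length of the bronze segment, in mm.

|ΔL| ≈ 0.22 mm

If the supports were absent, the total length change would be Σ αᵢΔT Lᵢ = 10.4×10⁻⁶×74×750 + 17.8×10⁻⁶×74×425 = 1.137 mm.
The walls prevent any net length change, so an axial force P (same in every segment) develops. Compatibility: P · Σ Lᵢ/(AᵢEᵢ) = δ_free.
Σ Lᵢ/(AᵢEᵢ) = 750/(1500×105×10³) + 425/(1850×113×10³) = 6.795×10⁻⁶ mm/N.
Hence P = δ_free / Σ(L/AE) = 1.137/6.795×10⁻⁶ = 167.3 kN (tensile).
For the bronze segment, free thermal change = 17.8×10⁻⁶×74×425 = 0.5598 mm and elastic change from P = 167300×425/(1850×113×10³) = 0.3402 mm; these oppose, so the net change is 0.22 mm (segment shortens).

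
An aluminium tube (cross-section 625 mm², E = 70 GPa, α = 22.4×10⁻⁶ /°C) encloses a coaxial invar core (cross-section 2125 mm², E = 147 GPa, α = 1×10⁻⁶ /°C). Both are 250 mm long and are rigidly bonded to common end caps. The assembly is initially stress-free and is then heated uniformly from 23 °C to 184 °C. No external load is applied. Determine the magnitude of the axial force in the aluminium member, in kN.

P ≈ 132 kN (compressive in the aluminium)

Equilibrium of a rigid end plate with no external load gives equal and opposite internal forces ±P in the two members. Since α_{aluminium} > α_{invar}, heating drives the aluminium into compression and the invar into tension.
Compatibility of the two members (thermal + elastic change equal): (α₁ − α₂)ΔT = P·[1/(A₁E₁) + 1/(A₂E₂)].
|α₁ − α₂|·ΔT = 21.4×10⁻⁶ × 161 = 0.003445.
1/(A₁E₁) + 1/(A₂E₂) = 1/(625×70×10³) + 1/(2125×147×10³) = 2.606×10⁻⁸ N⁻¹.
P = 0.003445 / 2.606×10⁻⁸ = 132200 N = 132.2 kN.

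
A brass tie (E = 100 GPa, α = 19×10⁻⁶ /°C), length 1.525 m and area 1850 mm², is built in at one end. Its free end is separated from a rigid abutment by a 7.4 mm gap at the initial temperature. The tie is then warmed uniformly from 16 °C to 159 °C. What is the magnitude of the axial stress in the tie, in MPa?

σ ≈ 0 MPa

Unrestrained expansion: δ_free = αΔT L = 19×10⁻⁶ × 143 × 1525 = 4.143 mm.
Since δ_free = 4.14 mm is less than the 7.4 mm gap, the tie never touches the wall. No axial force develops.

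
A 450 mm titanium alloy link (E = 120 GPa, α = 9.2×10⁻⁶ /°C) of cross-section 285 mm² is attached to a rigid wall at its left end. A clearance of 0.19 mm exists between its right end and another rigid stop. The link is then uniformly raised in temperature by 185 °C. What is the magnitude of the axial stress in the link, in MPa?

σ ≈ 154 MPa (compressive)

Free thermal elongation = αΔT L = 9.2×10⁻⁶ × 185 × 450 = 0.7659 mm.
The gap closes (δ_free > 0.19 mm) and the wall then resists a further 0.7659 − 0.19 = 0.5759 mm of expansion.
So σ = E(δ_free − g)/L = 120×10³ × 0.5759/450 = 153.6 MPa.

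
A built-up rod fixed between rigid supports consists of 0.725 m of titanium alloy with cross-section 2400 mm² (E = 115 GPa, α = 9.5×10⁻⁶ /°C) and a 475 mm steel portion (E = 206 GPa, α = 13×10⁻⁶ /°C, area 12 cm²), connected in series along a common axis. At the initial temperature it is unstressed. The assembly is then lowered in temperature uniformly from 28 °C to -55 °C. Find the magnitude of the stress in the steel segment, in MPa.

σ ≈ 199 MPa (tensile)

Free thermal contraction of the whole bar: Σ αᵢΔT Lᵢ = 9.5×10⁻⁶×83×725 + 13×10⁻⁶×83×475 = 1.084 mm.
The rigid supports impose zero overall length change; the single axial force P common to all segments must satisfy P Σ Lᵢ/(AᵢEᵢ) = δ_free.
Σ Lᵢ/(AᵢEᵢ) = 725/(2400×115×10³) + 475/(1200×206×10³) = 4.548×10⁻⁶ mm/N.
P = 1.084 / 4.548×10⁻⁶ = 238400 N = 238.4 kN, tensile.
σ_{steel} = P / A = 238400 / 1200 = 198.6 MPa.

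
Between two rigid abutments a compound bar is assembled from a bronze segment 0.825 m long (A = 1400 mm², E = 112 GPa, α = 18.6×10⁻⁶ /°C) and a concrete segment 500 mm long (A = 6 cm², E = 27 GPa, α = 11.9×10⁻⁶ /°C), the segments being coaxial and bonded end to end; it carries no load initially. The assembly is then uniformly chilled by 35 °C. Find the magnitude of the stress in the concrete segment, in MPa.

σ ≈ 34.4 MPa (tensile)

If the supports were absent, the total length change would be Σ αᵢΔT Lᵢ = 18.6×10⁻⁶×35×825 + 11.9×10⁻⁶×35×500 = 0.7453 mm.
The walls prevent any net length change, so an axial force P (same in every segment) develops. Compatibility: P · Σ Lᵢ/(AᵢEᵢ) = δ_free.
Σ Lᵢ/(AᵢEᵢ) = 825/(1400×112×10³) + 500/(600×27×10³) = 3.613×10⁻⁵ mm/N.
P = 0.7453 / 3.613×10⁻⁵ = 20630 N = 20.63 kN, tensile.
σ_{concrete} = P / A = 20630 / 600 = 34.39 MPa.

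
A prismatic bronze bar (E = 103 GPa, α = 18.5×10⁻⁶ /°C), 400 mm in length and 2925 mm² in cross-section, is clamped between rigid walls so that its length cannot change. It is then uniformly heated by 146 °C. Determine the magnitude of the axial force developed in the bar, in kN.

Full restraint means ε = 0, so the stress is σ = EαΔT = 103×10³ × 18.5×10⁻⁶ × 146 = 278.2 MPa.
P = AEαΔT = 2925 × 103×10³ × 18.5×10⁻⁶ × 146 = 813.7 kN (compressive).

P ≈ 814 kN (compressive)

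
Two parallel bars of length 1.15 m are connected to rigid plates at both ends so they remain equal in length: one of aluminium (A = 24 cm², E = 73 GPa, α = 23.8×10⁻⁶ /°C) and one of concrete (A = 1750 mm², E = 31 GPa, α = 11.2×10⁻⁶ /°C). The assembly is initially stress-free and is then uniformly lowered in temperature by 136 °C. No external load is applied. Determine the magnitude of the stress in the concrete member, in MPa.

σ ≈ 40.6 MPa (compressive)

The aluminium has the larger α, so on cooling it would change length more than the concrete if both were free. The rigid plates force a common final length, so the aluminium is put into tension and the concrete into compression, with equal and opposite forces P (no external load).
Setting the final lengths equal and cancelling L: (α₁ − α₂)ΔT = P/(A₁E₁) + P/(A₂E₂).
|α₁ − α₂|·ΔT = 12.6×10⁻⁶ × 136 = 0.001714.
1/(A₁E₁) + 1/(A₂E₂) = 1/(2400×73×10³) + 1/(1750×31×10³) = 2.414×10⁻⁸ N⁻¹.
So P = 0.001714 / 2.414×10⁻⁸ = 70.98 kN.
σ_{concrete} = P/A₂ = 70980/1750 = 40.56 MPa, compressive.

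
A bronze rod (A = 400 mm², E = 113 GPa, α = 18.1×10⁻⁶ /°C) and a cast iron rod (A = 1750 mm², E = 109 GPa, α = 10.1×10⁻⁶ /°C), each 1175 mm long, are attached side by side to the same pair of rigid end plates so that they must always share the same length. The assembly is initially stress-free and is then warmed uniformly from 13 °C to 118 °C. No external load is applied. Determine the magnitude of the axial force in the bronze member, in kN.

P ≈ 30.7 kN (compressive in the bronze)

Equilibrium of a rigid end plate with no external load gives equal and opposite internal forces ±P in the two members. Since α_{bronze} > α_{cast iron}, heating drives the bronze into compression and the cast iron into tension.
Compatibility of the two members (thermal + elastic change equal): (α₁ − α₂)ΔT = P·[1/(A₁E₁) + 1/(A₂E₂)].
|α₁ − α₂|·ΔT = 8×10⁻⁶ × 105 = 0.00084.
1/(A₁E₁) + 1/(A₂E₂) = 1/(400×113×10³) + 1/(1750×109×10³) = 2.737×10⁻⁸ N⁻¹.
So P = 0.00084 / 2.737×10⁻⁸ = 30.69 kN.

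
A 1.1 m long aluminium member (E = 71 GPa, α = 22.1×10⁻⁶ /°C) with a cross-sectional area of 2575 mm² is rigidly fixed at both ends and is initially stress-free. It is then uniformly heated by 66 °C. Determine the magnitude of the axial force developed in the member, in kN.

P ≈ 267 kN (compressive)

With zero net strain, σ = E·αΔT = 71 GPa × 22.1×10⁻⁶ × 66 = 103.6 MPa.
P = AEαΔT = 2575 × 71×10³ × 22.1×10⁻⁶ × 66 = 266.7 kN (compressive).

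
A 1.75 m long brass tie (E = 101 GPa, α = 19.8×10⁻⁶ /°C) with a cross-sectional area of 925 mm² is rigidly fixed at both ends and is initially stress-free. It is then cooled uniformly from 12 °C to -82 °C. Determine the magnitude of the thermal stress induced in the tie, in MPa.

With length fixed, the mechanical strain must cancel the thermal strain αΔT = 19.8×10⁻⁶ × 94 = 1861.2×10⁻⁶.
The stress required to suppress this strain is σ = Eε = 101×10³ × 1861.2×10⁻⁶ = 188 MPa, tensile since the tie is trying to contract.

σ ≈ 188 MPa (tensile)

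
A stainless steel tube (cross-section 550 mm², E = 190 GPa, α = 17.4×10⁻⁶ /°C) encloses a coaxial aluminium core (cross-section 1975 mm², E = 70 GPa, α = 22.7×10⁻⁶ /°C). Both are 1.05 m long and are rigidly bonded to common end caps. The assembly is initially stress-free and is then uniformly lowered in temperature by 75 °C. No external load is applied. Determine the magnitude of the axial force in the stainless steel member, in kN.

Both members must finish at the same length. With the larger α, the aluminium tends to over-contract; the plates restrain it, putting the aluminium in tension and the stainless steel in compression. With no external load the two internal forces are equal and opposite, magnitude P.
Setting the final lengths equal and cancelling L: (α₁ − α₂)ΔT = P/(A₁E₁) + P/(A₂E₂).
|α₁ − α₂|·ΔT = 5.3×10⁻⁶ × 75 = 0.0003975.
1/(A₁E₁) + 1/(A₂E₂) = 1/(550×190×10³) + 1/(1975×70×10³) = 1.68×10⁻⁸ N⁻¹.
P = 0.0003975 / 1.68×10⁻⁸ = 23660 N = 23.66 kN.

P ≈ 23.7 kN (compressive in the stainless steel)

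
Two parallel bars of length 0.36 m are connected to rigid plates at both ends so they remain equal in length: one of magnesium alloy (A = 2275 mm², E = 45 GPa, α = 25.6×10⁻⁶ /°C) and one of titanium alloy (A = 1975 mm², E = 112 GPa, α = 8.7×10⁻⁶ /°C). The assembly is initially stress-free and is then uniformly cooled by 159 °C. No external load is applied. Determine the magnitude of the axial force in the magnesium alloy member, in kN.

P ≈ 188 kN (tensile in the magnesium alloy)

Both members must finish at the same length. With the larger α, the magnesium alloy tends to over-contract; the plates restrain it, putting the magnesium alloy in tension and the titanium alloy in compression. With no external load the two internal forces are equal and opposite, magnitude P.
Setting the final lengths equal and cancelling L: (α₁ − α₂)ΔT = P/(A₁E₁) + P/(A₂E₂).
|α₁ − α₂|·ΔT = 16.9×10⁻⁶ × 159 = 0.002687.
1/(A₁E₁) + 1/(A₂E₂) = 1/(2275×45×10³) + 1/(1975×112×10³) = 1.429×10⁻⁸ N⁻¹.
P = 0.002687 / 1.429×10⁻⁸ = 188100 N = 188.1 kN.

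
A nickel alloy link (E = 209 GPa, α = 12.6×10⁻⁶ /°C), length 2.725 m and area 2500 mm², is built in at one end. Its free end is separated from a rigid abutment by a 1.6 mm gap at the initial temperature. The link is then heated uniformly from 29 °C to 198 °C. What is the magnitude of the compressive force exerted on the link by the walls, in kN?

Unrestrained expansion: δ_free = αΔT L = 12.6×10⁻⁶ × 169 × 2725 = 5.803 mm.
This exceeds the 1.6 mm gap, so the wall pushes back. The portion of expansion that must be recovered elastically is δ_free − gap = 5.803 − 1.6 = 4.203 mm.
So σ = E(δ_free − g)/L = 209×10³ × 4.203/2725 = 322.3 MPa.
Force on the wall = σA = 322.3 × 2500 mm² = 805.8 kN.

P ≈ 806 kN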